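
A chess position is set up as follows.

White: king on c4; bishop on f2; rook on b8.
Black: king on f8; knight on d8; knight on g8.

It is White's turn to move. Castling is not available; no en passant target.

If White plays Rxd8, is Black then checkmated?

no

After Rxd8: black king on f8; in check: yes, from the white rook on d8.
Black has 3 legal replies: Kg7, Kf7, Ke7.
In check but a legal move exists → not checkmate.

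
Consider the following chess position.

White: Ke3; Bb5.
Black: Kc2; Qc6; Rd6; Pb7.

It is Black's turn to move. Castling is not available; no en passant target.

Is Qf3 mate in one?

no

After Qf3: white king on e3; in check: yes, from the black queen on f3.
White has 1 legal reply: Kxf3.
In check but a legal move exists → not checkmate.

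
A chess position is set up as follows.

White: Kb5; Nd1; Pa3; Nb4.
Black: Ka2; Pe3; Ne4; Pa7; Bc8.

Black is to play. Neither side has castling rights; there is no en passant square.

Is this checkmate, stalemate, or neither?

neither

Black to move; black king on a2.
In check: yes, from the white knight on b4.
Legal moves for Black: Kb3, Kxa3, Kb1, Ka1.
Black is in check but has 4 legal moves → neither.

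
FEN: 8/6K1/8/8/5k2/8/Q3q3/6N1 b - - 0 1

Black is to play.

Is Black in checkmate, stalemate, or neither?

Black to move; black king on f4.
In check: no.
Legal moves for Black include: Kg5, Kf5, Ke5, Kg4, Ke4, Kg3, Ke3, Qe8, Qe7+, Qe6, Qa6, Qh5, Qe5+, Qb5, Qg4+, Qe4, Qc4, Qf3, ... (list truncated; more exist).
Black has legal moves and is not in check → neither.

neither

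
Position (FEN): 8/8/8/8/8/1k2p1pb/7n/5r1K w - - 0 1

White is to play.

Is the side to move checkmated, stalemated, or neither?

White to move; white king on h1.
In check: yes, from the black rook on f1.
King squares — g1: attacked by Rf1; g2: attacked by Bh3; h2: attacked by Pg3.
Legal moves for White: none.
In check with no legal moves → checkmate.

checkmate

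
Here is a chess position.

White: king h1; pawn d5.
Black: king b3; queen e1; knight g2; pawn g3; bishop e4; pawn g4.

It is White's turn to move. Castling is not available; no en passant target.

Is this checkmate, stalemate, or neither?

checkmate

White to move; white king on h1.
In check: yes, from the black queen on e1.
King squares — g1: attacked by Qe1; g2: attacked by Be4; h2: attacked by Pg3.
Legal moves for White: none.
In check with no legal moves → checkmate.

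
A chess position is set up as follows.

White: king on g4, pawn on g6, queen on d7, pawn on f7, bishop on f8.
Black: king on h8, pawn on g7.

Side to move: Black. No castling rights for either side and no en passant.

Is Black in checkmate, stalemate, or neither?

stalemate

Black to move; black king on h8.
In check: no.
King squares — g7: own pawn; h7: attacked by Pg6; g8: attacked by Pf7.
Legal moves for Black: none.
Not in check and no legal moves → stalemate.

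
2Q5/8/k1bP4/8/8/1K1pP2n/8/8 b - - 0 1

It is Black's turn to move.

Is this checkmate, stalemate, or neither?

Black to move; black king on a6.
In check: yes, from the white queen on c8.
King squares — a5: available; b5: available; b6: available; a7: available; b7: attacked by Qc8.
Legal moves for Black: Ka7, Kb6, Kb5, Ka5, Bb7.
Black is in check but has 5 legal moves → neither.

neither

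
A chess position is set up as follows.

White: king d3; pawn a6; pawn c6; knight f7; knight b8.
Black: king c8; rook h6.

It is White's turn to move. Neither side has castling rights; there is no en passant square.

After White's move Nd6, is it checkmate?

After Nd6: black king on c8; in check: yes, from the white knight on d6.
Black has 4 legal replies: Kd8, Kxb8, Kc7, Rxd6+.
In check but a legal move exists → not checkmate.

no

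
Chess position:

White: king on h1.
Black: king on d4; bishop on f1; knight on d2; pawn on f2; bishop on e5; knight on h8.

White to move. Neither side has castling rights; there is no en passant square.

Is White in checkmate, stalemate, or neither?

White to move; white king on h1.
In check: no.
King squares — g1: attacked by Pf2; g2: attacked by Bf1; h2: attacked by Be5.
Legal moves for White: none.
Not in check and no legal moves → stalemate.

stalemate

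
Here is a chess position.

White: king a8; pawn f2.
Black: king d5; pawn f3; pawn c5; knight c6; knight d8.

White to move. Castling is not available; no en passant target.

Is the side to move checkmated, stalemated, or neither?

stalemate

White to move; white king on a8.
In check: no.
King squares — a7: attacked by Nc6; b7: attacked by Nd8; b8: attacked by Nc6.
Legal moves for White: none.
Not in check and no legal moves → stalemate.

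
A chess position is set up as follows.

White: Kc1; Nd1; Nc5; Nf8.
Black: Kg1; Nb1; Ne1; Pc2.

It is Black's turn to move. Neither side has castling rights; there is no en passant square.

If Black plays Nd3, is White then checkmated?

After Nd3: white king on c1; in check: yes, from the black knight on d3.
White has 2 legal replies: Kxc2, Nxd3.
In check but a legal move exists → not checkmate.

no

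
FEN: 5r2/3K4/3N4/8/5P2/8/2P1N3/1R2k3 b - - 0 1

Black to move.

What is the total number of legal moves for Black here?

Black to move; king on e1.
In check: yes, from the white rook on b1.
Legal moves: Kf2, Kxe2, Kd2.
Count: 3.

3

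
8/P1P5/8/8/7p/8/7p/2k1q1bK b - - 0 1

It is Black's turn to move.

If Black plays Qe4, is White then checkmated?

yes

After Qe4: white king on h1; in check: yes, from the black queen on e4.
King squares — g1: attacked by Ph2; g2: attacked by Qe4; h2: attacked by Bg1.
White has no legal moves → checkmate.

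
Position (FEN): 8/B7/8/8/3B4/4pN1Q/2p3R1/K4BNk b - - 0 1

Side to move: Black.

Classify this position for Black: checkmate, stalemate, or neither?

checkmate

Black to move; black king on h1.
In check: yes, from the white queen on h3.
King squares — g1: attacked by Rg2; g2: attacked by Bf1; h2: attacked by Rg2.
Legal moves for Black: none.
In check with no legal moves → checkmate.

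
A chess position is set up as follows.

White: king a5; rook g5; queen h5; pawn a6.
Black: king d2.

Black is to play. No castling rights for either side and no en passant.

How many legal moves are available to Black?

6

Black to move; king on d2.
In check: no.
Legal moves: Ke3, Kd3, Kc3, Kc2, Ke1, Kc1.
Count: 6.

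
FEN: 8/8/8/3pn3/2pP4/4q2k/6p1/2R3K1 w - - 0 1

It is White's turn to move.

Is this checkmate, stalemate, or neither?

White to move; white king on g1.
In check: yes, from the black queen on e3.
King squares — f1: attacked by Pg2; h1: attacked by Pg2; f2: attacked by Qe3; g2: attacked by Kh3; h2: attacked by Kh3.
Legal moves for White: none.
In check with no legal moves → checkmate.

checkmate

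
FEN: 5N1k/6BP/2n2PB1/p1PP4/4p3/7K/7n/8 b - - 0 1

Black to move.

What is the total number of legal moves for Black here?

0

Black to move; king on h8.
In check: yes, from the white bishop on g7.
Legal moves: none.
Count: 0.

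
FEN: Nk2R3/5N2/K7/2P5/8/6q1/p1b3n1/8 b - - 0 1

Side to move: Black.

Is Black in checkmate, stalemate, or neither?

Black to move; black king on b8.
In check: yes, from the white rook on e8.
King squares — a7: attacked by Ka6; b7: attacked by Ka6; c7: attacked by Na8; a8: attacked by Re8; c8: attacked by Re8.
Legal moves for Black: none.
In check with no legal moves → checkmate.

checkmate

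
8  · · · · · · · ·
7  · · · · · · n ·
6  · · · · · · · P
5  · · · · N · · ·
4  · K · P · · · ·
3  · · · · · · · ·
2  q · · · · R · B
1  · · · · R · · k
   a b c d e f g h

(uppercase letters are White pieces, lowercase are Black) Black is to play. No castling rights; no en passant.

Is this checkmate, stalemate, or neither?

Black to move; black king on h1.
In check: yes, from the white rook on e1.
King squares — g1: attacked by Re1; g2: attacked by Rf2; h2: attacked by Rf2.
Legal moves for Black: none.
In check with no legal moves → checkmate.

checkmate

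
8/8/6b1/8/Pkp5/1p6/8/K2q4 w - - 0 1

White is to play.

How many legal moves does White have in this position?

White to move; king on a1.
In check: yes, from the black queen on d1.
Legal moves: Kb2.
Count: 1.

1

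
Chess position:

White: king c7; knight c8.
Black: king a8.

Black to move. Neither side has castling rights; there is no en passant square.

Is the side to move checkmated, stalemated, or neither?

stalemate

Black to move; black king on a8.
In check: no.
King squares — a7: attacked by Nc8; b7: attacked by Kc7; b8: attacked by Kc7.
Legal moves for Black: none.
Not in check and no legal moves → stalemate.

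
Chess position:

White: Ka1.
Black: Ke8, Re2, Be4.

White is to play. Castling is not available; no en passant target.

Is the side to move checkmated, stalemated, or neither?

stalemate

White to move; white king on a1.
In check: no.
King squares — b1: attacked by Be4; a2: attacked by Re2; b2: attacked by Re2.
Legal moves for White: none.
Not in check and no legal moves → stalemate.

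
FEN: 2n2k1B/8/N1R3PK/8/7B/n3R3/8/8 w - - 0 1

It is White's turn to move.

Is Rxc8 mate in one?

After Rxc8: black king on f8; in check: yes, from the white rook on c8.
King squares — e7: attacked by Re3; f7: attacked by Pg6; g7: attacked by Kh6; e8: attacked by Re3; g8: attacked by Rc8.
Black has no legal moves → checkmate.

yes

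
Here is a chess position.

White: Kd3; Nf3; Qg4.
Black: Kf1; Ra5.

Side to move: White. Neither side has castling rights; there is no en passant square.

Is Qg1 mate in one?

After Qg1: black king on f1; in check: yes, from the white queen on g1.
King squares — e1: attacked by Qg1; g1: attacked by Nf3; e2: attacked by Kd3; f2: attacked by Qg1; g2: attacked by Qg1.
Black has no legal moves → checkmate.

yes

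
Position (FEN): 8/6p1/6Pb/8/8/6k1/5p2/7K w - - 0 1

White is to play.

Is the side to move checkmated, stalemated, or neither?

stalemate

White to move; white king on h1.
In check: no.
King squares — g1: attacked by Pf2; g2: attacked by Kg3; h2: attacked by Kg3.
Legal moves for White: none.
Not in check and no legal moves → stalemate.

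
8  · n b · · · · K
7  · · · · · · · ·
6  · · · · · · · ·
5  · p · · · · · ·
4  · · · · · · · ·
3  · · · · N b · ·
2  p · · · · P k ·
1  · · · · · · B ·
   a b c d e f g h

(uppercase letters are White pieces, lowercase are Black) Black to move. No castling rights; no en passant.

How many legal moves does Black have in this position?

3

Black to move; king on g2.
In check: yes, from the white knight on e3.
Legal moves: Kh3, Kh1, Kxg1.
Count: 3.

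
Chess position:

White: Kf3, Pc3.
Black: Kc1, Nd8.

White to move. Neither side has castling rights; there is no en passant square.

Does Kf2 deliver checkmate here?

no

After Kf2: black king on c1; in check: no.
Black is not in check, so this cannot be checkmate.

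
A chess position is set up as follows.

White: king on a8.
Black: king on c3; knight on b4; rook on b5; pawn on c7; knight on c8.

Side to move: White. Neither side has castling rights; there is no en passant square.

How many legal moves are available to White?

0

White to move; king on a8.
In check: no.
Legal moves: none.
Count: 0.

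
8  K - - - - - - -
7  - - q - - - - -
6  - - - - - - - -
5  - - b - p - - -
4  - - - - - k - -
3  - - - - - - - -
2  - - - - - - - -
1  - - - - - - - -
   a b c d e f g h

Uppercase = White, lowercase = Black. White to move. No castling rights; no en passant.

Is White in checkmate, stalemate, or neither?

stalemate

White to move; white king on a8.
In check: no.
King squares — a7: attacked by Bc5; b7: attacked by Qc7; b8: attacked by Qc7.
Legal moves for White: none.
Not in check and no legal moves → stalemate.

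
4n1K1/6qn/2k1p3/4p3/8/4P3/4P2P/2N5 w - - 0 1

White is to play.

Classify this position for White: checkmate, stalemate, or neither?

checkmate

White to move; white king on g8.
In check: yes, from the black queen on g7.
King squares — f7: attacked by Qg7; g7: attacked by Ne8; h7: attacked by Qg7; f8: attacked by Qg7; h8: attacked by Qg7.
Legal moves for White: none.
In check with no legal moves → checkmate.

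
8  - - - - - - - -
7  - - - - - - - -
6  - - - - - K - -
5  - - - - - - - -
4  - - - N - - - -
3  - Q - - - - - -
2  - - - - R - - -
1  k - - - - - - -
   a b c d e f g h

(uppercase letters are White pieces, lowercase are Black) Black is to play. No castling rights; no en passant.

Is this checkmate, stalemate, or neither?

stalemate

Black to move; black king on a1.
In check: no.
King squares — b1: attacked by Qb3; a2: attacked by Re2; b2: attacked by Re2.
Legal moves for Black: none.
Not in check and no legal moves → stalemate.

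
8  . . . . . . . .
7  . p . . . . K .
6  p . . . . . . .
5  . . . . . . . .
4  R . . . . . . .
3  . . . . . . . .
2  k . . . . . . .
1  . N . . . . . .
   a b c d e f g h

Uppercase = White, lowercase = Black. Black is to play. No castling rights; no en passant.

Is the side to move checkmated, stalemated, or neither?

neither

Black to move; black king on a2.
In check: yes, from the white rook on a4.
Legal moves for Black: Kb3, Kb2, Kxb1.
Black is in check but has 3 legal moves → neither.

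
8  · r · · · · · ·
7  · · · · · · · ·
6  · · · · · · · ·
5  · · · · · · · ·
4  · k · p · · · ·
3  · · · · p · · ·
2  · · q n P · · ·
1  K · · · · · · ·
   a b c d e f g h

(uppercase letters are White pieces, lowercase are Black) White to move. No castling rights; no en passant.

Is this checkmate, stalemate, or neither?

White to move; white king on a1.
In check: no.
King squares — b1: attacked by Qc2; a2: attacked by Qc2; b2: attacked by Qc2.
Legal moves for White: none.
Not in check and no legal moves → stalemate.

stalemate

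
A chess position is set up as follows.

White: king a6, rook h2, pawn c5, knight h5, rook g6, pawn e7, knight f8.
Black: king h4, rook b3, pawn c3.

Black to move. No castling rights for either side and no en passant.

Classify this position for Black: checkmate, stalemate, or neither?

Black to move; black king on h4.
In check: yes, from the white rook on h2.
King squares — g3: attacked by Nh5; h3: attacked by Rh2; g4: attacked by Rg6; g5: attacked by Rg6; h5: attacked by Rh2.
Legal moves for Black: none.
In check with no legal moves → checkmate.

checkmate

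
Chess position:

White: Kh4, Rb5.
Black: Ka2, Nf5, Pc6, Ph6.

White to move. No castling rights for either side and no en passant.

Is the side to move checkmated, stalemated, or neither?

neither

White to move; white king on h4.
In check: yes, from the black knight on f5.
King squares — g3: attacked by Nf5; h3: available; g4: available; g5: attacked by Ph6; h5: available.
Legal moves for White: Kh5, Kg4, Kh3, Rxf5.
White is in check but has 4 legal moves → neither.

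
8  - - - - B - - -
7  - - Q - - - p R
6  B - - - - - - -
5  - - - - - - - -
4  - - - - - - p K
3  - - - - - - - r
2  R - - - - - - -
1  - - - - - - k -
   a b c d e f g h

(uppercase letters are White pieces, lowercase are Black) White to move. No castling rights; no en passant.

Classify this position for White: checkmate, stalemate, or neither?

neither

White to move; white king on h4.
In check: yes, from the black rook on h3.
Legal moves for White: Kg5, Kxg4.
White is in check but has 2 legal moves → neither.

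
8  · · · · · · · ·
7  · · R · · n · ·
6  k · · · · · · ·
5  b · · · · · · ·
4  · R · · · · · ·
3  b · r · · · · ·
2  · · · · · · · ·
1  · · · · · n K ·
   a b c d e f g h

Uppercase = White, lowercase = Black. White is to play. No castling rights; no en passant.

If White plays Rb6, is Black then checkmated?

After Rb6: black king on a6; in check: yes, from the white rook on b6.
Black has 2 legal replies: Kxb6, Bxb6+.
In check but a legal move exists → not checkmate.

no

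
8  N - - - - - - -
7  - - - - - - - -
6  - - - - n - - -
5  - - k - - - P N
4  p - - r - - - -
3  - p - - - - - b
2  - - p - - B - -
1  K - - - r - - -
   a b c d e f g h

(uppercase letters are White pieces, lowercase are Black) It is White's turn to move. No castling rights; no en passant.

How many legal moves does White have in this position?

White to move; king on a1.
In check: yes, from the black rook on e1.
Legal moves: Kb2, Bxe1.
Count: 2.

2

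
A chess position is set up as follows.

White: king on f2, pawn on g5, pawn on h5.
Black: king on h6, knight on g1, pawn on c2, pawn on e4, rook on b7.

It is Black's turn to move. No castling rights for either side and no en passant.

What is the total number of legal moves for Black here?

4

Black to move; king on h6.
In check: yes, from the white pawn on g5.
Legal moves: Kh7, Kg7, Kxh5, Kxg5.
Count: 4.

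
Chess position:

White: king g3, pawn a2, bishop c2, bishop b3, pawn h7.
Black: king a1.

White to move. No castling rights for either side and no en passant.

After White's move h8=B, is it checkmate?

yes

After h8=B: black king on a1; in check: yes, from the white bishop on h8.
King squares — b1: attacked by Bc2; a2: attacked by Bb3; b2: attacked by Bh8.
Black has no legal moves → checkmate.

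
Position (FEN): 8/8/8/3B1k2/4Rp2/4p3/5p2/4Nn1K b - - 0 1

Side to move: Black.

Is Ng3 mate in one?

After Ng3: white king on h1; in check: yes, from the black knight on g3.
White has 2 legal replies: Kh2, Kg2.
In check but a legal move exists → not checkmate.

no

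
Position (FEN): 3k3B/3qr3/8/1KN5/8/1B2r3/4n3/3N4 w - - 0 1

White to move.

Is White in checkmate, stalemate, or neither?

neither

White to move; white king on b5.
In check: yes, from the black queen on d7.
King squares — a4: attacked by Qd7; b4: available; c4: available; a5: available; c5: own knight; a6: available; b6: available; c6: attacked by Qd7.
Legal moves for White: Kb6, Ka6, Ka5, Kc4, Kb4, Nxd7.
White is in check but has 6 legal moves → neither.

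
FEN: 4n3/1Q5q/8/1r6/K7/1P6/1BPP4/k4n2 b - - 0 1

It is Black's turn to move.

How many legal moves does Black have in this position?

3

Black to move; king on a1.
In check: yes, from the white bishop on b2.
Legal moves: Kxb2, Ka2, Kb1.
Count: 3.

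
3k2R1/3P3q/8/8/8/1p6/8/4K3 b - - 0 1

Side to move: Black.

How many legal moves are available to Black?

4

Black to move; king on d8.
In check: yes, from the white rook on g8.
Legal moves: Ke7, Kxd7, Kc7, Qxg8.
Count: 4.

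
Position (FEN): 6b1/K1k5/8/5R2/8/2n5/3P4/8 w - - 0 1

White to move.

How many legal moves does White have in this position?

19

White to move; king on a7.
In check: no.
Legal moves: Ka8, Ka6, Rf8, Rf7+, Rf6, Rh5, Rg5, Re5, Rd5, Rc5+, Rb5, Ra5, Rf4, Rf3, Rf2, Rf1, dxc3, d3, d4.
Count: 19.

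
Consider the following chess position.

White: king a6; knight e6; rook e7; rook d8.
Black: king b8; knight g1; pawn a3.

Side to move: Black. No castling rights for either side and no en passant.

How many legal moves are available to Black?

0

Black to move; king on b8.
In check: yes, from the white rook on d8.
Legal moves: none.
Count: 0.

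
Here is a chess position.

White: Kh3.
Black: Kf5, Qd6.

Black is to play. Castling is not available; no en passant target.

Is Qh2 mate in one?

After Qh2: white king on h3; in check: yes, from the black queen on h2.
White has 1 legal reply: Kxh2.
In check but a legal move exists → not checkmate.

no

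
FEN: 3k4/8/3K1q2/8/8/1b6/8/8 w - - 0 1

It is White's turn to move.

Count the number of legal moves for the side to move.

1

White to move; king on d6.
In check: yes, from the black queen on f6.
Legal moves: Kc5.
Count: 1.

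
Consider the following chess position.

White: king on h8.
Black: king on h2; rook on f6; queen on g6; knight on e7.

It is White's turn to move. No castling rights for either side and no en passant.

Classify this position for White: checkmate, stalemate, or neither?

stalemate

White to move; white king on h8.
In check: no.
King squares — g7: attacked by Qg6; h7: attacked by Qg6; g8: attacked by Qg6.
Legal moves for White: none.
Not in check and no legal moves → stalemate.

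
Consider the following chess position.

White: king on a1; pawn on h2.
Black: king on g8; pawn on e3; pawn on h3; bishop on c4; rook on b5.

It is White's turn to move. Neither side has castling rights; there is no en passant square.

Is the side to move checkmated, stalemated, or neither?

White to move; white king on a1.
In check: no.
King squares — b1: attacked by Rb5; a2: attacked by Bc4; b2: attacked by Rb5.
Legal moves for White: none.
Not in check and no legal moves → stalemate.

stalemate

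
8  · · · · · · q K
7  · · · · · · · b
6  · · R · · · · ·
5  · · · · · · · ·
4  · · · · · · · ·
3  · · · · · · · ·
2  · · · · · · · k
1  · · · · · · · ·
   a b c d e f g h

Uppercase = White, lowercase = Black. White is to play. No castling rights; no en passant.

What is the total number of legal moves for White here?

0

White to move; king on h8.
In check: yes, from the black queen on g8.
Legal moves: none.
Count: 0.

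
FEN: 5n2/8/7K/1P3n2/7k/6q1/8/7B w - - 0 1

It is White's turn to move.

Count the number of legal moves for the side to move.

0

White to move; king on h6.
In check: yes, from the black knight on f5.
Legal moves: none.
Count: 0.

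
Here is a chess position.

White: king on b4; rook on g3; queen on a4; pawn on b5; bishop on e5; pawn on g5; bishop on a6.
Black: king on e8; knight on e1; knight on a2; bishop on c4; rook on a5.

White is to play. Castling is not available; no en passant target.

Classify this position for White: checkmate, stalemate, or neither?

White to move; white king on b4.
In check: yes, from the black knight on a2.
Legal moves for White: Kc5, Kxa5, Kxc4, Ka3, Qxa2.
White is in check but has 5 legal moves → neither.

neither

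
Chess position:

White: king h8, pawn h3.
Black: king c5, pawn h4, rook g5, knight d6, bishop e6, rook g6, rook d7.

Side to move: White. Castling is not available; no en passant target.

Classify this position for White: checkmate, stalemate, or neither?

stalemate

White to move; white king on h8.
In check: no.
King squares — g7: attacked by Rg6; h7: attacked by Rd7; g8: attacked by Be6.
Legal moves for White: none.
Not in check and no legal moves → stalemate.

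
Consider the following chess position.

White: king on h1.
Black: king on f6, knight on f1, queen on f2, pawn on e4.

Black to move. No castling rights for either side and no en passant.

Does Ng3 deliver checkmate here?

After Ng3: white king on h1; in check: yes, from the black knight on g3.
King squares — g1: attacked by Qf2; g2: attacked by Qf2; h2: attacked by Qf2.
White has no legal moves → checkmate.

yes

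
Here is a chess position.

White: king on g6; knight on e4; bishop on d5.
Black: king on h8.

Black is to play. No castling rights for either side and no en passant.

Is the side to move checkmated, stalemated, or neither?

stalemate

Black to move; black king on h8.
In check: no.
King squares — g7: attacked by Kg6; h7: attacked by Kg6; g8: attacked by Bd5.
Legal moves for Black: none.
Not in check and no legal moves → stalemate.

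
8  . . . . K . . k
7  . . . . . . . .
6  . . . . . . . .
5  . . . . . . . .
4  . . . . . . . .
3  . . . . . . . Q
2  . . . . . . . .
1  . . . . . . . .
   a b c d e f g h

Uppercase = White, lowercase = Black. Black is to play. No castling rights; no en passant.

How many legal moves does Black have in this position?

Black to move; king on h8.
In check: yes, from the white queen on h3.
Legal moves: Kg8, Kg7.
Count: 2.

2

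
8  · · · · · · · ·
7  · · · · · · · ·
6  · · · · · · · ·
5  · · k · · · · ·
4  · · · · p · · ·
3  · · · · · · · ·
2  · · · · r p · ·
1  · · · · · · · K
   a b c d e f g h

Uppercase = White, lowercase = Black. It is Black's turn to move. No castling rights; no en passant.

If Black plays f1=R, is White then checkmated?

yes

After f1=R: white king on h1; in check: yes, from the black rook on f1.
King squares — g1: attacked by Rf1; g2: attacked by Re2; h2: attacked by Re2.
White has no legal moves → checkmate.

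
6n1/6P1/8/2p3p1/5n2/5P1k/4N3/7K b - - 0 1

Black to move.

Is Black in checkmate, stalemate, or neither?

neither

Black to move; black king on h3.
In check: no.
Legal moves for Black: Ne7, Nh6, Nf6, Ng6, Ne6, Nh5, Nd5, Nd3, Ng2, Nxe2, Kh4, g4, c4.
Black has 13 legal moves and is not in check → neither.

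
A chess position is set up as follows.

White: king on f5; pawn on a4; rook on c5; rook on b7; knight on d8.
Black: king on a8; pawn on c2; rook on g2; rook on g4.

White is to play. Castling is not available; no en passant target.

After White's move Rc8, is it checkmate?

yes

After Rc8: black king on a8; in check: yes, from the white rook on c8.
King squares — a7: attacked by Rb7; b7: attacked by Nd8; b8: attacked by Rb7.
Black has no legal moves → checkmate.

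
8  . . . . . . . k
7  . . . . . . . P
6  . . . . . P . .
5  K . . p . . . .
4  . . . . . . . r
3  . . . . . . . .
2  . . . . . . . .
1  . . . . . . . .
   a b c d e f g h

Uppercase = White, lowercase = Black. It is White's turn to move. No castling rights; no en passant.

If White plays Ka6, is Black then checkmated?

no

After Ka6: black king on h8; in check: no.
Black is not in check, so this cannot be checkmate.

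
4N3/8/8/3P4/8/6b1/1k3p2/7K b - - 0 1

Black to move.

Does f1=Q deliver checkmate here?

After f1=Q: white king on h1; in check: yes, from the black queen on f1.
King squares — g1: attacked by Qf1; g2: attacked by Qf1; h2: attacked by Bg3.
White has no legal moves → checkmate.

yes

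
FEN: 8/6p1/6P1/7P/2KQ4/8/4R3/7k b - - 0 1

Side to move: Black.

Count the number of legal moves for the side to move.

0

Black to move; king on h1.
In check: no.
Legal moves: none.
Count: 0.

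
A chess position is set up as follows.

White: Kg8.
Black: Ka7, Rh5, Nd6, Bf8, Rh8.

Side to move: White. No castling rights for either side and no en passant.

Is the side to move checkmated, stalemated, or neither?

checkmate

White to move; white king on g8.
In check: yes, from the black rook on h8.
King squares — f7: attacked by Nd6; g7: attacked by Bf8; h7: attacked by Rh5; f8: attacked by Rh8; h8: attacked by Rh5.
Legal moves for White: none.
In check with no legal moves → checkmate.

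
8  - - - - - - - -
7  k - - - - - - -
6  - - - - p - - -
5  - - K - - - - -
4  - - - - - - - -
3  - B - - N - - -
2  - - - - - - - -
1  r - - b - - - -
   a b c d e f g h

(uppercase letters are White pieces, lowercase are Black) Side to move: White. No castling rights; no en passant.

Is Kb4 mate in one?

no

After Kb4: black king on a7; in check: no.
Black is not in check, so this cannot be checkmate.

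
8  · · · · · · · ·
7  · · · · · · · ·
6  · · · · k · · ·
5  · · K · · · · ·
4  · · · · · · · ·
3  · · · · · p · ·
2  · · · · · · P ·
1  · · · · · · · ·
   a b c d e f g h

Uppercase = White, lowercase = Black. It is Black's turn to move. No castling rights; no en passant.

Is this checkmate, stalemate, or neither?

neither

Black to move; black king on e6.
In check: no.
Legal moves for Black: Kf7, Ke7, Kd7, Kf6, Kf5, Ke5, fxg2, f2.
Black has 8 legal moves and is not in check → neither.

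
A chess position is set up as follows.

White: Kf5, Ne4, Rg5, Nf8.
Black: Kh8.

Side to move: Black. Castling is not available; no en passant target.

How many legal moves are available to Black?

Black to move; king on h8.
In check: no.
Legal moves: none.
Count: 0.

0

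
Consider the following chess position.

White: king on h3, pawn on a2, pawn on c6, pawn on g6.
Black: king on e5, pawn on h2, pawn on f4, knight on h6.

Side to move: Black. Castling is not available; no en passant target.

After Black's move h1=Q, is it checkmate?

yes

After h1=Q: white king on h3; in check: yes, from the black queen on h1.
King squares — g2: attacked by Qh1; h2: attacked by Qh1; g3: attacked by Pf4; g4: attacked by Nh6; h4: attacked by Qh1.
White has no legal moves → checkmate.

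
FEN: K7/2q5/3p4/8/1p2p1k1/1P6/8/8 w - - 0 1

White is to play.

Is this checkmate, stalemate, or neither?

White to move; white king on a8.
In check: no.
King squares — a7: attacked by Qc7; b7: attacked by Qc7; b8: attacked by Qc7.
Legal moves for White: none.
Not in check and no legal moves → stalemate.

stalemate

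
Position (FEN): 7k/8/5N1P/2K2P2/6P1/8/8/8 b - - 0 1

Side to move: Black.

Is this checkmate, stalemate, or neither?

stalemate

Black to move; black king on h8.
In check: no.
King squares — g7: attacked by Ph6; h7: attacked by Nf6; g8: attacked by Nf6.
Legal moves for Black: none.
Not in check and no legal moves → stalemate.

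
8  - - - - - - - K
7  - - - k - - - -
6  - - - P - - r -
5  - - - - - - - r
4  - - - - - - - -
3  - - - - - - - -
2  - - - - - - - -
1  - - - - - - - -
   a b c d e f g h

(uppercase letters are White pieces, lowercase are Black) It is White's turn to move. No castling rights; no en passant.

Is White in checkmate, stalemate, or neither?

White to move; white king on h8.
In check: yes, from the black rook on h5.
King squares — g7: attacked by Rg6; h7: attacked by Rh5; g8: attacked by Rg6.
Legal moves for White: none.
In check with no legal moves → checkmate.

checkmate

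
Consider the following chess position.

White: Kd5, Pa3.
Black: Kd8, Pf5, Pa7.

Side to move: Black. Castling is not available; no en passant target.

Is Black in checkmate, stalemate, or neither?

neither

Black to move; black king on d8.
In check: no.
Legal moves for Black: Ke8, Kc8, Ke7, Kd7, Kc7, a6, f4, a5.
Black has 8 legal moves and is not in check → neither.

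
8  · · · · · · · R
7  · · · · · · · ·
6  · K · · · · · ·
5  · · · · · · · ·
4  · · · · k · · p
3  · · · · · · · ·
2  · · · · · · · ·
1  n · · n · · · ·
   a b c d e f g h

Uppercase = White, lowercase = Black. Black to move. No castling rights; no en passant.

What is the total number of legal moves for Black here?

Black to move; king on e4.
In check: no.
Legal moves: Kf5, Ke5, Kd5, Kf4, Kd4, Kf3, Ke3, Kd3, Ne3, Nc3, Nf2, Nb2, Nb3, Nc2, h3.
Count: 15.

15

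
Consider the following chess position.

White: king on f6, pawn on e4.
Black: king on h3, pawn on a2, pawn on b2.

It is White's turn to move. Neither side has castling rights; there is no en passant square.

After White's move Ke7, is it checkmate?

no

After Ke7: black king on h3; in check: no.
Black is not in check, so this cannot be checkmate.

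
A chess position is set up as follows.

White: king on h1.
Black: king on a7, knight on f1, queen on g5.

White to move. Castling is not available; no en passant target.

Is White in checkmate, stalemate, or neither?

stalemate

White to move; white king on h1.
In check: no.
King squares — g1: attacked by Qg5; g2: attacked by Qg5; h2: attacked by Nf1.
Legal moves for White: none.
Not in check and no legal moves → stalemate.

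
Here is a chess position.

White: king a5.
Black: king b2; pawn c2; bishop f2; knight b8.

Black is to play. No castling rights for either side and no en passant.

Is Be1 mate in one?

After Be1: white king on a5; in check: yes, from the black bishop on e1.
White has 3 legal replies: Kb6, Kb5, Ka4.
In check but a legal move exists → not checkmate.

no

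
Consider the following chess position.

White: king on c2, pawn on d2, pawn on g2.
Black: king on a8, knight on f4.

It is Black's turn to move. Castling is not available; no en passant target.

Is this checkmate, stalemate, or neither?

neither

Black to move; black king on a8.
In check: no.
Legal moves for Black: Kb8, Kb7, Ka7, Ng6, Ne6, Nh5, Nd5, Nh3, Nd3, Nxg2, Ne2.
Black has 11 legal moves and is not in check → neither.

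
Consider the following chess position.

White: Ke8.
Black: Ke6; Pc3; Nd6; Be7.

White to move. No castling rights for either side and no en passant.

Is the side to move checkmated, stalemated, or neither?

White to move; white king on e8.
In check: yes, from the black knight on d6.
King squares — d7: attacked by Ke6; e7: attacked by Ke6; f7: attacked by Nd6; d8: attacked by Be7; f8: attacked by Be7.
Legal moves for White: none.
In check with no legal moves → checkmate.

checkmate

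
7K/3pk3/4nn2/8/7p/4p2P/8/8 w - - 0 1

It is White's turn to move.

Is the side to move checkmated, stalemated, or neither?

stalemate

White to move; white king on h8.
In check: no.
King squares — g7: attacked by Ne6; h7: attacked by Nf6; g8: attacked by Nf6.
Legal moves for White: none.
Not in check and no legal moves → stalemate.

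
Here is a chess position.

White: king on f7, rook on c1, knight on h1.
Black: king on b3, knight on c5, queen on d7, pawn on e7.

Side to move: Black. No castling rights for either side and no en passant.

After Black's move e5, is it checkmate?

no

After e5: white king on f7; in check: yes, from the black queen on d7.
White has 4 legal replies: Kg8, Kf8, Kg6, Kf6.
In check but a legal move exists → not checkmate.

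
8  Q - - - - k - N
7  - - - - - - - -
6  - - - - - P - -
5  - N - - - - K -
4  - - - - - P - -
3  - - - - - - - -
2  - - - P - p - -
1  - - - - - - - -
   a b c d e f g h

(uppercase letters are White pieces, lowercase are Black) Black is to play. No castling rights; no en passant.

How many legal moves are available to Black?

Black to move; king on f8.
In check: yes, from the white queen on a8.
Legal moves: none.
Count: 0.

0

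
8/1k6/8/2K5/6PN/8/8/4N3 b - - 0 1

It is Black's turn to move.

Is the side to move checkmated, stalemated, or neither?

neither

Black to move; black king on b7.
In check: no.
Legal moves for Black: Kc8, Kb8, Ka8, Kc7, Ka7, Ka6.
Black has 6 legal moves and is not in check → neither.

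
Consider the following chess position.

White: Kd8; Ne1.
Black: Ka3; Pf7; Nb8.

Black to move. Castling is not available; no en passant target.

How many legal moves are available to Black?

Black to move; king on a3.
In check: no.
Legal moves: Nd7, Nc6+, Na6, Kb4, Ka4, Kb3, Kb2, Ka2, f6, f5.
Count: 10.

10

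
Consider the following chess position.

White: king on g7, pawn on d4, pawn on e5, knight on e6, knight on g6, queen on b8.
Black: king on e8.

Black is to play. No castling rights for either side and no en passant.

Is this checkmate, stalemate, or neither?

Black to move; black king on e8.
In check: yes, from the white queen on b8.
Legal moves for Black: Kd7.
Black is in check but has 1 legal move → neither.

neither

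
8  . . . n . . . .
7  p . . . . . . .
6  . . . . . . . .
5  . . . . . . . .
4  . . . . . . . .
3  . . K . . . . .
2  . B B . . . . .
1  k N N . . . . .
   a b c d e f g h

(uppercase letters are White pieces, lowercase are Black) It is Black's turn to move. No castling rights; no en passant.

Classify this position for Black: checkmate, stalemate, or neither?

checkmate

Black to move; black king on a1.
In check: yes, from the white bishop on b2.
King squares — b1: attacked by Bc2; a2: attacked by Nc1; b2: attacked by Kc3.
Legal moves for Black: none.
In check with no legal moves → checkmate.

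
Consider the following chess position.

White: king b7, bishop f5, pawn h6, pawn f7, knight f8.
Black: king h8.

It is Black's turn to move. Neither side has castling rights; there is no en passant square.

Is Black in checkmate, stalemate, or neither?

stalemate

Black to move; black king on h8.
In check: no.
King squares — g7: attacked by Ph6; h7: attacked by Bf5; g8: attacked by Pf7.
Legal moves for Black: none.
Not in check and no legal moves → stalemate.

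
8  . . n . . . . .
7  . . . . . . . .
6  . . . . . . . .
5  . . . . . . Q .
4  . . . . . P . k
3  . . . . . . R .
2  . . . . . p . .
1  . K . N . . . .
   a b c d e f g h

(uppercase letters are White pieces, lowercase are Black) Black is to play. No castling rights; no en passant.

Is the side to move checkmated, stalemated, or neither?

checkmate

Black to move; black king on h4.
In check: yes, from the white queen on g5.
King squares — g3: attacked by Qg5; h3: attacked by Rg3; g4: attacked by Rg3; g5: attacked by Rg3; h5: attacked by Qg5.
Legal moves for Black: none.
In check with no legal moves → checkmate.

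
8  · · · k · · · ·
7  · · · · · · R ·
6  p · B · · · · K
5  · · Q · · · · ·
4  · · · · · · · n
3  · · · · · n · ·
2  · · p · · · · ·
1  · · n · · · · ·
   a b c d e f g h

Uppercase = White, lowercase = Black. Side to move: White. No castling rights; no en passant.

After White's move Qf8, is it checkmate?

yes

After Qf8: black king on d8; in check: yes, from the white queen on f8.
King squares — c7: attacked by Rg7; d7: attacked by Bc6; e7: attacked by Rg7; c8: attacked by Qf8; e8: attacked by Bc6.
Black has no legal moves → checkmate.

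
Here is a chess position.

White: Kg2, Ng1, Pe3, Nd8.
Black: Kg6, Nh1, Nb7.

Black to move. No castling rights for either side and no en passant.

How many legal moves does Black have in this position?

Black to move; king on g6.
In check: no.
Legal moves: Nxd8, Nd6, Nc5, Na5, Kh7, Kg7, Kh6, Kf6, Kh5, Kg5, Kf5, Ng3, Nf2.
Count: 13.

13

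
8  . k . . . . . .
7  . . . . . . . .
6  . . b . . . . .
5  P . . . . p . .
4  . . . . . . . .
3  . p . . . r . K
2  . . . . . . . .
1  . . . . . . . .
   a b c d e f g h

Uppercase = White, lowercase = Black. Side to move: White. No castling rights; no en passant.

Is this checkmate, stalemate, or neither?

neither

White to move; white king on h3.
In check: yes, from the black rook on f3.
Legal moves for White: Kh4, Kh2, Kg2.
White is in check but has 3 legal moves → neither.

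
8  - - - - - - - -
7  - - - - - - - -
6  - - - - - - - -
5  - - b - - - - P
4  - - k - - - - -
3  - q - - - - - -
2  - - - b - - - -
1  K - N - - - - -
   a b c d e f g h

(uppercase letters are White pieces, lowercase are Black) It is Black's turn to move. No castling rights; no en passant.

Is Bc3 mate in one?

yes

After Bc3: white king on a1; in check: yes, from the black bishop on c3.
King squares — b1: attacked by Qb3; a2: attacked by Qb3; b2: attacked by Qb3.
White has no legal moves → checkmate.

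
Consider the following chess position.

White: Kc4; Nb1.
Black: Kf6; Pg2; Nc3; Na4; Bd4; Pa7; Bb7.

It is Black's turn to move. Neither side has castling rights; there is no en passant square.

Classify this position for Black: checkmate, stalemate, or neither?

neither

Black to move; black king on f6.
In check: no.
Legal moves for Black include: Bc8, Ba8, Bc6, Ba6+, Bd5+, Be4, Bf3, Kg7, Kf7, Ke7, Kg6, Ke6, Kg5, Kf5, Ke5, Bb6, Be5, Bc5, ... (list truncated; more exist).
Black has legal moves and is not in check → neither.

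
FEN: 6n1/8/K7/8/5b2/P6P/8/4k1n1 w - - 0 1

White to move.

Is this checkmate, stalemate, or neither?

White to move; white king on a6.
In check: no.
Legal moves for White: Kb7, Ka7, Kb6, Kb5, Ka5, h4, a4.
White has 7 legal moves and is not in check → neither.

neither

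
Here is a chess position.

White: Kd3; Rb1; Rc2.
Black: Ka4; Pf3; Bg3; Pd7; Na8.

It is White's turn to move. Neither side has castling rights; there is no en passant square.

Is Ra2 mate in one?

yes

After Ra2: black king on a4; in check: yes, from the white rook on a2.
King squares — a3: attacked by Ra2; b3: attacked by Rb1; b4: attacked by Rb1; a5: attacked by Ra2; b5: attacked by Rb1.
Black has no legal moves → checkmate.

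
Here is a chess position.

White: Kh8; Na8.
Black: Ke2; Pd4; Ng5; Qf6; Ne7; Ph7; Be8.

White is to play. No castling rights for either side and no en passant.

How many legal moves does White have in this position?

0

White to move; king on h8.
In check: yes, from the black queen on f6.
Legal moves: none.
Count: 0.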